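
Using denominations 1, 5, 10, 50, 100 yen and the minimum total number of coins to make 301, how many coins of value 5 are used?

0

Use the largest denomination that fits, subtract, and repeat.
301 = 3×100 + 1×1
Count of 5: 0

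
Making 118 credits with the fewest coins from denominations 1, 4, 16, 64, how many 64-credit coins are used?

1

Greedy: take as many of the largest coin as possible, then repeat with the remainder.
118 − 1×64→54 − 3×16→6 − 1×4→2 − 2×1→0
Count of 64: 1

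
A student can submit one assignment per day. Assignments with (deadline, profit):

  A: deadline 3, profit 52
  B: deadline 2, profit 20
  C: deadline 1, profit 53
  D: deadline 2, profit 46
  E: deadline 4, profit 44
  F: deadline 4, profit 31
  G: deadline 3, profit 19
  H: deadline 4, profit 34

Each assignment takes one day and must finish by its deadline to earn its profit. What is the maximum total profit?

195

Sort by profit descending; place each in the latest free slot ≤ its deadline.
Profit order: C=53 A=52 D=46 E=44 H=34 F=31 B=20 G=19
Assign: C→slot 1, A→slot 3, D→slot 2, E→slot 4, H skipped, F skipped, B skipped, G skipped.
Slots: [1:C] [2:D] [3:A] [4:E]
Profit = 53 + 46 + 52 + 44 = 195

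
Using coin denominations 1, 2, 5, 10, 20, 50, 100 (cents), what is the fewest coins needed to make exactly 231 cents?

5

Use the largest denomination that fits, subtract, and repeat.
231 = 2×100 + 1×20 + 1×10 + 1×1
Total coins = 2 + 1 + 1 + 1 = 5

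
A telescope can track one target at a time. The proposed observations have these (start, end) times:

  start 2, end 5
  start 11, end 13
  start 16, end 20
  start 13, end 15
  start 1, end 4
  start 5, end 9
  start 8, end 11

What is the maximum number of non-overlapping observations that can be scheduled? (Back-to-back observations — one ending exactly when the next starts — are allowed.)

Greedy by earliest finish: after sorting by end time, pick each interval compatible with the last pick.
By end time: (1,4), (2,5), (5,9), (8,11), (11,13), (13,15), (16,20).
Pick (1,4); next start ≥ 4 → (5,9); next start ≥ 9 → (11,13); next start ≥ 13 → (13,15); next start ≥ 15 → (16,20).
Selected 5 observations.

5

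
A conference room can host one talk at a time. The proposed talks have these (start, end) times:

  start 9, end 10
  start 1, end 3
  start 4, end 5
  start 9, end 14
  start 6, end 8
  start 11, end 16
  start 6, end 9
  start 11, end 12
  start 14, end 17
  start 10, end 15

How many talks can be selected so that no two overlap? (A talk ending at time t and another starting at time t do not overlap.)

6

By end time: (1,3), (4,5), (6,8), (6,9), (9,10), (11,12), (9,14), (10,15), (11,16), (14,17).
Pick (1,3); next start ≥ 3 → (4,5); next start ≥ 5 → (6,8); next start ≥ 8 → (9,10); next start ≥ 10 → (11,12); next start ≥ 12 → (14,17).
Selected 6 talks.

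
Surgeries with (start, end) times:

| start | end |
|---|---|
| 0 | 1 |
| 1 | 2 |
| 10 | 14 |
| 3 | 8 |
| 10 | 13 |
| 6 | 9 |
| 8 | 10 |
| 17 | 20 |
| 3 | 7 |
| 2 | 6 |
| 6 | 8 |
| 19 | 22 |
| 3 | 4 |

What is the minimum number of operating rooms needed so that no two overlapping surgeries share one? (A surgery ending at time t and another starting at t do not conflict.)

4

The answer is the maximum number of intervals overlapping at any instant.
starts: [0, 1, 2, 3, 3, 3, 6, 6, 8, 10, 10, 17, 19]
ends:   [1, 2, 4, 6, 7, 8, 8, 9, 10, 13, 14, 20, 22]
s0→1 e1→0 s1→1 e2→0 s2→1 s3→2 s3→3 s3→4  — peak 4.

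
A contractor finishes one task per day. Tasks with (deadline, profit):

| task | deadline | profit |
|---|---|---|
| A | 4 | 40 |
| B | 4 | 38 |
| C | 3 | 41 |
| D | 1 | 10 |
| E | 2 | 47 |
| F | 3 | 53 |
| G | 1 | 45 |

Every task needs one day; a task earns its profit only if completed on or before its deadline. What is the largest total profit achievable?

Sort by profit descending; place each in the latest free slot ≤ its deadline.
By profit: F(d3,53), E(d2,47), G(d1,45), C(d3,41), A(d4,40), B(d4,38), D(d1,10)
F→slot 3; E→slot 2; G→slot 1; C skipped; A→slot 4; B skipped; D skipped.
Profit = 45 + 47 + 53 + 40 = 185

185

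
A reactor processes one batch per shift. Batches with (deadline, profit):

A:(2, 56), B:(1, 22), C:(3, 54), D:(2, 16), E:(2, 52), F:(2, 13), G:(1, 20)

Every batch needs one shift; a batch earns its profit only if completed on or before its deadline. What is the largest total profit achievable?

Profit order: A=56 C=54 E=52 B=22 G=20 D=16 F=13
Assign: A→slot 2, C→slot 3, E→slot 1, B skipped, G skipped, D skipped, F skipped.
Slots: [1:E] [2:A] [3:C]
Profit = 52 + 56 + 54 = 162

162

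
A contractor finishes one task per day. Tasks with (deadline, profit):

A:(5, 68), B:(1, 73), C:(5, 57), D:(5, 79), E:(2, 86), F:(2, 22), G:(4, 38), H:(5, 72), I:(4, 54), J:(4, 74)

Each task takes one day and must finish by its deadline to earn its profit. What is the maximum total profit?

384

Sort by profit descending; place each in the latest free slot ≤ its deadline.
Profit order: E=86 D=79 J=74 B=73 H=72 A=68 C=57 I=54 G=38 F=22
Assign: E→slot 2, D→slot 5, J→slot 4, B→slot 1, H→slot 3, A skipped, C skipped, I skipped, G skipped, F skipped.
Slots: [1:B] [2:E] [3:H] [4:J] [5:D]
Profit = 73 + 86 + 72 + 74 + 79 = 384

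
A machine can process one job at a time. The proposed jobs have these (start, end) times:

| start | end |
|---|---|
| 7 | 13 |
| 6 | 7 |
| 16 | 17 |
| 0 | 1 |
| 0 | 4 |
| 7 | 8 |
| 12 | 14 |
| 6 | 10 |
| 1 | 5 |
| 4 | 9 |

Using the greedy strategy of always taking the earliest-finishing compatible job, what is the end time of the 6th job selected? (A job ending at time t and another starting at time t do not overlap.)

17

Order by finish time; keep every interval that doesn't clash with the previous kept one.
By end time: (0,1), (0,4), (1,5), (6,7), (7,8), (4,9), (6,10), (7,13), (12,14), (16,17).
Pick (0,1); next start ≥ 1 → (1,5); next start ≥ 5 → (6,7); next start ≥ 7 → (7,8); next start ≥ 8 → (12,14); next start ≥ 14 → (16,17).
Selected: (0,1) (1,5) (6,7) (7,8) (12,14) (16,17)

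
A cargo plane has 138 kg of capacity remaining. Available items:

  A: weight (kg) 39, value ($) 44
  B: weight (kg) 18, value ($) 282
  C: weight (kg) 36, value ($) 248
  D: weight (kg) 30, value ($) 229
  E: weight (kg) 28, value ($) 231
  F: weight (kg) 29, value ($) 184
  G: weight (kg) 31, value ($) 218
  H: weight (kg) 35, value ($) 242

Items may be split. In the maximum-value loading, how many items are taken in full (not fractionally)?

Greedy by value/weight ratio, highest first.
Order: B (282/18=15.67) > E (231/28=8.25) > D (229/30=7.63) > G (218/31=7.03) > H (242/35=6.91) > C (248/36=6.89) > F (184/29=6.34) > A (44/39=1.13)
Fill: take B (18 @ 282) → take E (28 @ 231) → take D (30 @ 229) → take G (31 @ 218) → take 31/35 of H → 214.34; 138/138 used.
4 item(s) taken whole; one partial (take 31/35 of H).

4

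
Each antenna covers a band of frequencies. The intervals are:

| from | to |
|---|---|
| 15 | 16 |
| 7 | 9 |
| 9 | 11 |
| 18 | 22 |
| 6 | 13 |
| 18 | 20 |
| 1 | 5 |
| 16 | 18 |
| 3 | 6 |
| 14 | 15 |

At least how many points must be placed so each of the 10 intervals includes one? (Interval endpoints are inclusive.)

4

Sort by right endpoint; whenever an interval is uncovered, place a point at its right end.
Sorted: [1,5] [3,6] [7,9] [9,11] [6,13] [14,15] [15,16] [16,18] [18,20] [18,22]
{[1,5],[3,6]} hit by 5; {[7,9],[9,11],[6,13]} hit by 9; {[14,15],[15,16]} hit by 15; {[16,18],[18,20],[18,22]} hit by 18.
Points: 5, 9, 15, 18 (4 total).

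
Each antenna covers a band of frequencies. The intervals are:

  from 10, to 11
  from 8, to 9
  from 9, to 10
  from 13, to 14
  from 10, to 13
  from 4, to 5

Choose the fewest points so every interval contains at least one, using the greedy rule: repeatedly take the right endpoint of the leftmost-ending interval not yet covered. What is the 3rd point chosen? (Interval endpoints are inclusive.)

11

Sorted: [4,5] [8,9] [9,10] [10,11] [10,13] [13,14]
{[4,5]} hit by 5; {[8,9],[9,10]} hit by 9; {[10,11],[10,13]} hit by 11; {[13,14]} hit by 14.
Points: 5, 9, 11, 14 (4 total).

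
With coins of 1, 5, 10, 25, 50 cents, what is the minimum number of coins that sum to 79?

79 − 1×50→29 − 1×25→4 − 4×1→0
Total coins = 1 + 1 + 4 = 6

6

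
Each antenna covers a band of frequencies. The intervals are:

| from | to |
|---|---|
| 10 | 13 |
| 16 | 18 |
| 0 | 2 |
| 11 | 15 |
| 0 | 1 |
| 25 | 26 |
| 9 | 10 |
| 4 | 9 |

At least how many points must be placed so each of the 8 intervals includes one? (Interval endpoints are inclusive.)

Sort by right endpoint; whenever an interval is uncovered, place a point at its right end.
Sorted: [0,1] [0,2] [4,9] [9,10] [10,13] [11,15] [16,18] [25,26]
{[0,1],[0,2]} hit by 1; {[4,9],[9,10]} hit by 9; {[10,13],[11,15]} hit by 13; {[16,18]} hit by 18; {[25,26]} hit by 26.
Points: 1, 9, 13, 18, 26 (5 total).

5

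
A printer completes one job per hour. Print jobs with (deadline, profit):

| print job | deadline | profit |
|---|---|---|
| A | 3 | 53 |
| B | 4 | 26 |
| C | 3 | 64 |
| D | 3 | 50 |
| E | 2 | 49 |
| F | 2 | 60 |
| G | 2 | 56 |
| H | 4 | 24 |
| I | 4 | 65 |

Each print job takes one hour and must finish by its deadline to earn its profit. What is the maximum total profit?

245

Profit order: I=65 C=64 F=60 G=56 A=53 D=50 E=49 B=26 H=24
Assign: I→slot 4, C→slot 3, F→slot 2, G→slot 1, A skipped, D skipped, E skipped, B skipped, H skipped.
Slots: [1:G] [2:F] [3:C] [4:I]
Profit = 56 + 60 + 64 + 65 = 245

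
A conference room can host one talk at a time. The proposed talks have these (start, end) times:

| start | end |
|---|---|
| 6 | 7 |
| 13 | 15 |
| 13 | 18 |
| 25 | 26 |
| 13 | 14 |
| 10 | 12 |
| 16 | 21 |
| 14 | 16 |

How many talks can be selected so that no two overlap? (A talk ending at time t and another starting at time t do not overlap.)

6

Greedy by earliest finish: after sorting by end time, pick each interval compatible with the last pick.
Sorted by end: (6,7)  (10,12)  (13,14)  (13,15)  (14,16)  (13,18)  (16,21)  (25,26)
take (6,7); take (10,12); take (13,14); take (14,16); take (16,21); take (25,26).
Selected 6 talks.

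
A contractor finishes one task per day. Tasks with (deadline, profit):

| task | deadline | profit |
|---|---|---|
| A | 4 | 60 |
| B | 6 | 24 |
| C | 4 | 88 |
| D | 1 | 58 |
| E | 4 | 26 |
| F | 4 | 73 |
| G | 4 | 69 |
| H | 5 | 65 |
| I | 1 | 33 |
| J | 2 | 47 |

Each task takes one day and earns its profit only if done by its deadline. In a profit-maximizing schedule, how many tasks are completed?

By profit: C(d4,88), F(d4,73), G(d4,69), H(d5,65), A(d4,60), D(d1,58), J(d2,47), I(d1,33), E(d4,26), B(d6,24)
C→slot 4; F→slot 3; G→slot 2; H→slot 5; A→slot 1; D skipped; J skipped; I skipped; E skipped; B→slot 6.
6 of 10 scheduled.

6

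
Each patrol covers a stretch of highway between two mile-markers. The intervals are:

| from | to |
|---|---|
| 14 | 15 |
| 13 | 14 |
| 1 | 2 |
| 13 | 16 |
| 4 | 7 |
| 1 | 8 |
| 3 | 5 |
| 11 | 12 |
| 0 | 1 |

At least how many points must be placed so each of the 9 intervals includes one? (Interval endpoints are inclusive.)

Sort by right endpoint; whenever an interval is uncovered, place a point at its right end.
By right end: [0,1]  [1,2]  [3,5]  [4,7]  [1,8]  [11,12]  [13,14]  [14,15]  [13,16]
[0,1] uncovered → point at 1; [3,5] uncovered → point at 5; [11,12] uncovered → point at 12; [13,14] uncovered → point at 14.
Points: 1, 5, 12, 14 (4 total).

4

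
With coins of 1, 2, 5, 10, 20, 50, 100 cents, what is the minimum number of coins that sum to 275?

Use the largest denomination that fits, subtract, and repeat.
275 − 2×100→75 − 1×50→25 − 1×20→5 − 1×5→0
Total coins = 2 + 1 + 1 + 1 = 5

5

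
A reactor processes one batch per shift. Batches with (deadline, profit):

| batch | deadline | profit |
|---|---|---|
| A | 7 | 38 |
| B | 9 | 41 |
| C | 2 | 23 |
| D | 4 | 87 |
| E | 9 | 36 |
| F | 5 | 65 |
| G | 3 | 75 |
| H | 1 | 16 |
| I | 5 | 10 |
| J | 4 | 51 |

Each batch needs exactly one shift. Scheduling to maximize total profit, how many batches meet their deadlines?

Take jobs in profit order; each goes to the latest open slot no later than its deadline.
Profit order: D=87 G=75 F=65 J=51 B=41 A=38 E=36 C=23 H=16 I=10
Assign: D→slot 4, G→slot 3, F→slot 5, J→slot 2, B→slot 9, A→slot 7, E→slot 8, C→slot 1, H skipped, I skipped.
Slots: [1:C] [2:J] [3:G] [4:D] [5:F] [7:A] [8:E] [9:B]
8 of 10 scheduled.

8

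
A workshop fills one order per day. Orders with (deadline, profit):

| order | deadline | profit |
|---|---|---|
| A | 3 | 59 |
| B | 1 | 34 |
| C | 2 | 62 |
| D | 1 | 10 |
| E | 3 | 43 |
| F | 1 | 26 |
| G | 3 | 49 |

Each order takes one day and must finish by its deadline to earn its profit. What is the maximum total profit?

Sort by profit descending; place each in the latest free slot ≤ its deadline.
Profit order: C=62 A=59 G=49 E=43 B=34 F=26 D=10
Assign: C→slot 2, A→slot 3, G→slot 1, E skipped, B skipped, F skipped, D skipped.
Slots: [1:G] [2:C] [3:A]
Profit = 49 + 62 + 59 = 170

170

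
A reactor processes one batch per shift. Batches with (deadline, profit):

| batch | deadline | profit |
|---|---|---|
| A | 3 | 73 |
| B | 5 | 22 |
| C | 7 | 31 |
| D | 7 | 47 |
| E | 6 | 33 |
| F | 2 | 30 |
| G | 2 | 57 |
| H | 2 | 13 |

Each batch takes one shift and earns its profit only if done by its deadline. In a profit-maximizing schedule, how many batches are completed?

7

Profit order: A=73 G=57 D=47 E=33 C=31 F=30 B=22 H=13
Assign: A→slot 3, G→slot 2, D→slot 7, E→slot 6, C→slot 5, F→slot 1, B→slot 4, H skipped.
Slots: [1:F] [2:G] [3:A] [4:B] [5:C] [6:E] [7:D]
7 of 8 scheduled.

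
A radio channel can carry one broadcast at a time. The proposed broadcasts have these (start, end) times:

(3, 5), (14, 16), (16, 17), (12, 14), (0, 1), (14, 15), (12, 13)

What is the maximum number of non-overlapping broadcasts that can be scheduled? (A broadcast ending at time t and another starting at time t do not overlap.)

Sort by end time and greedily take each interval whose start is ≥ the last chosen end.
By end time: (0,1), (3,5), (12,13), (12,14), (14,15), (14,16), (16,17).
Pick (0,1); next start ≥ 1 → (3,5); next start ≥ 5 → (12,13); next start ≥ 13 → (14,15); next start ≥ 15 → (16,17).
Selected 5 broadcasts.

5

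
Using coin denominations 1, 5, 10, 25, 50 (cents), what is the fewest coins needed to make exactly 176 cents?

Use the largest denomination that fits, subtract, and repeat.
176 = 3×50 + 1×25 + 1×1
Total coins = 3 + 1 + 1 = 5

5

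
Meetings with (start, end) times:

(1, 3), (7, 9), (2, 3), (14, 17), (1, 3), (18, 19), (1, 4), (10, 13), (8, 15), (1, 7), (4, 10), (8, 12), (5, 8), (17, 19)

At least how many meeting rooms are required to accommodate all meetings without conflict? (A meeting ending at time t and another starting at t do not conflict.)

5

Count concurrent intervals with a sweep; the peak is the room count.
starts: [1, 1, 1, 1, 2, 4, 5, 7, 8, 8, 10, 14, 17, 18]
ends:   [3, 3, 3, 4, 7, 8, 9, 10, 12, 13, 15, 17, 19, 19]
s1→1 s1→2 s1→3 s1→4 s2→5  — peak 5.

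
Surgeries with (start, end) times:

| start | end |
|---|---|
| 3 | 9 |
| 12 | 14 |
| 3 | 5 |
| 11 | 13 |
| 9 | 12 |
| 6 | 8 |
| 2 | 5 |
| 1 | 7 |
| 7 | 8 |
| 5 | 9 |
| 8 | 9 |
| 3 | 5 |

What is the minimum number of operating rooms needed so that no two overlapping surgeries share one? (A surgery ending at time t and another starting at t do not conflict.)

5

Count concurrent intervals with a sweep; the peak is the room count.
starts: [1, 2, 3, 3, 3, 5, 6, 7, 8, 9, 11, 12]
ends:   [5, 5, 5, 7, 8, 8, 9, 9, 9, 12, 13, 14]
s1→1 s2→2 s3→3 s3→4 s3→5  — peak 5.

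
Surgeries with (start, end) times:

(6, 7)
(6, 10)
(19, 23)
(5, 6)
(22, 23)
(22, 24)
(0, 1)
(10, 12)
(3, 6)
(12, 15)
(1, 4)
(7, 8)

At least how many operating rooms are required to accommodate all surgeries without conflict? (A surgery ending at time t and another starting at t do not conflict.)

3

The answer is the maximum number of intervals overlapping at any instant.
starts: [0, 1, 3, 5, 6, 6, 7, 10, 12, 19, 22, 22]
ends:   [1, 4, 6, 6, 7, 8, 10, 12, 15, 23, 23, 24]
s0→1 e1→0 s1→1 s3→2 e4→1 s5→2 e6→1 e6→0 s6→1 s6→2 e7→1 s7→2 e8→1 e10→0 s10→1 e12→0 s12→1 e15→0 s19→1 s22→2 s22→3  — peak 3.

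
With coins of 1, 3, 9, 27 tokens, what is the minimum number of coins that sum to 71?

7

Use the largest denomination that fits, subtract, and repeat.
71 = 2×27 + 1×9 + 2×3 + 2×1
Total coins = 2 + 1 + 2 + 2 = 7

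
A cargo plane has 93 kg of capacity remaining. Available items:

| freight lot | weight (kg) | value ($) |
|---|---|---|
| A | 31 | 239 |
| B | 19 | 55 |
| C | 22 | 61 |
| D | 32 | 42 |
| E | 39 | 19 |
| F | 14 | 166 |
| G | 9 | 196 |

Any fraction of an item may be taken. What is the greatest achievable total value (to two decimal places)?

711.45

Order: G (196/9=21.78) > F (166/14=11.86) > A (239/31=7.71) > B (55/19=2.89) > C (61/22=2.77) > D (42/32=1.31) > E (19/39=0.49)
Fill: take G (9 @ 196) → take F (14 @ 166) → take A (31 @ 239) → take B (19 @ 55) → take 20/22 of C → 55.45; 93/93 used.
Total value = 711.45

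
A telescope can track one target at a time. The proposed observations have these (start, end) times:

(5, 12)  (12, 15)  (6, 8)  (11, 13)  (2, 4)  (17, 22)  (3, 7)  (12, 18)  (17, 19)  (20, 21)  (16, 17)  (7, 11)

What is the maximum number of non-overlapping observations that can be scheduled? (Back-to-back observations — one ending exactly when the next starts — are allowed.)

Sorted by end: (2,4)  (3,7)  (6,8)  (7,11)  (5,12)  (11,13)  (12,15)  (16,17)  (12,18)  (17,19)  (20,21)  (17,22)
take (2,4); skip (3,7); take (6,8); take (11,13); take (16,17); take (17,19); take (20,21).
Selected 6 observations.

6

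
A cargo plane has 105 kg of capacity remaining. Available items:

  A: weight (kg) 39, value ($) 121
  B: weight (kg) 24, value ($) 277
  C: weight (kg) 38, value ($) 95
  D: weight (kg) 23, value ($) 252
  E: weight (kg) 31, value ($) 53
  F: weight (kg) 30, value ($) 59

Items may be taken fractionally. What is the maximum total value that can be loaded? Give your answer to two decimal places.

Sort by value per unit weight and fill in that order.
Ratios (sorted): B 11.54, D 10.96, A 3.10, C 2.50, F 1.97, E 1.71
take B (24 @ 277); take D (23 @ 252); take A (39 @ 121); take 19/38 of C → 47.50. Capacity used 105/105.
Total value = 697.50

697.50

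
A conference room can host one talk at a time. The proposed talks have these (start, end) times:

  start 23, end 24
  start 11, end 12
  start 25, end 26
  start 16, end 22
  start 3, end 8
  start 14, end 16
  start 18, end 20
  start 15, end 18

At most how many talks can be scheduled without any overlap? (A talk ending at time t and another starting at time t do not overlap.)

By end time: (3,8), (11,12), (14,16), (15,18), (18,20), (16,22), (23,24), (25,26).
Pick (3,8); next start ≥ 8 → (11,12); next start ≥ 12 → (14,16); next start ≥ 16 → (18,20); next start ≥ 20 → (23,24); next start ≥ 24 → (25,26).
Selected 6 talks.

6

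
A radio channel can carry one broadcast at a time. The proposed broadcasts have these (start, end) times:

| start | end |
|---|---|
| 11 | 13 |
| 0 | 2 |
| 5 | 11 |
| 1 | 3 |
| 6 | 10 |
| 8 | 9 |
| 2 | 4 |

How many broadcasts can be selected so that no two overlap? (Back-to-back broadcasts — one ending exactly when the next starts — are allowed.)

4

Sorted by end: (0,2)  (1,3)  (2,4)  (8,9)  (6,10)  (5,11)  (11,13)
take (0,2); skip (1,3); take (2,4); take (8,9); skip (6,10); skip (5,11); take (11,13).
Selected 4 broadcasts.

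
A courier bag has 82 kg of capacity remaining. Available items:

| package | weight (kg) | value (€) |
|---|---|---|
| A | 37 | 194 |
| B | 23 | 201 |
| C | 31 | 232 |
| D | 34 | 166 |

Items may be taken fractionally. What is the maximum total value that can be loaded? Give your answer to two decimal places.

579.81

Order: B (201/23=8.74) > C (232/31=7.48) > A (194/37=5.24) > D (166/34=4.88)
Fill: take B (23 @ 201) → take C (31 @ 232) → take 28/37 of A → 146.81; 82/82 used.
Total value = 579.81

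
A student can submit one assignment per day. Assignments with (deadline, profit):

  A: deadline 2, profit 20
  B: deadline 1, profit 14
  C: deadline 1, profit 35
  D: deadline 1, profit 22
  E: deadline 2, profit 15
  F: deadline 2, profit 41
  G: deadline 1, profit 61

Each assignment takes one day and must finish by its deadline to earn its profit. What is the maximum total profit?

Sort by profit descending; place each in the latest free slot ≤ its deadline.
Profit order: G=61 F=41 C=35 D=22 A=20 E=15 B=14
Assign: G→slot 1, F→slot 2, C skipped, D skipped, A skipped, E skipped, B skipped.
Slots: [1:G] [2:F]
Profit = 61 + 41 = 102

102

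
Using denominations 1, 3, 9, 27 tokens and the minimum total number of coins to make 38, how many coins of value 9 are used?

1

Use the largest denomination that fits, subtract, and repeat.
38 = 1×27 + 1×9 + 2×1
Count of 9: 1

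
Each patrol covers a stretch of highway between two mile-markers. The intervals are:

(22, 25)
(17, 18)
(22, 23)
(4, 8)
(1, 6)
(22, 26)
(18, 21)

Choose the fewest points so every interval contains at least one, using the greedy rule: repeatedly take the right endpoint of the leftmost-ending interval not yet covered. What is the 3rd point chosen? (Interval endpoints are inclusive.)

Process intervals by earliest right end; each time one isn't hit yet, stab at its right endpoint.
Sorted: [1,6] [4,8] [17,18] [18,21] [22,23] [22,25] [22,26]
{[1,6],[4,8]} hit by 6; {[17,18],[18,21]} hit by 18; {[22,23],[22,25],[22,26]} hit by 23.
Points: 6, 18, 23 (3 total).

23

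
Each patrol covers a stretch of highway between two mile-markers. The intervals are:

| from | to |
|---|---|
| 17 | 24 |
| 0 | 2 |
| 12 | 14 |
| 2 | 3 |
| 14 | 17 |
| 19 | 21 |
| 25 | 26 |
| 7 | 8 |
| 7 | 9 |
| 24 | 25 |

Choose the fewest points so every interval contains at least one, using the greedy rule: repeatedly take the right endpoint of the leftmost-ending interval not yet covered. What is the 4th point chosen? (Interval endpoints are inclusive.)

Process intervals by earliest right end; each time one isn't hit yet, stab at its right endpoint.
Sorted: [0,2] [2,3] [7,8] [7,9] [12,14] [14,17] [19,21] [17,24] [24,25] [25,26]
{[0,2],[2,3]} hit by 2; {[7,8],[7,9]} hit by 8; {[12,14],[14,17]} hit by 14; {[19,21],[17,24]} hit by 21; {[24,25],[25,26]} hit by 25.
Points: 2, 8, 14, 21, 25 (5 total).

21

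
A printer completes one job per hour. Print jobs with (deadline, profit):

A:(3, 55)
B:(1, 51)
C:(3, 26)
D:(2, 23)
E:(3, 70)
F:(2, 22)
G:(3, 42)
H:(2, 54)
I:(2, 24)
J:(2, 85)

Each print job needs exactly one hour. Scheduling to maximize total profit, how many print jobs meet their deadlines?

3

By profit: J(d2,85), E(d3,70), A(d3,55), H(d2,54), B(d1,51), G(d3,42), C(d3,26), I(d2,24), D(d2,23), F(d2,22)
J→slot 2; E→slot 3; A→slot 1; H skipped; B skipped; G skipped; C skipped; I skipped; D skipped; F skipped.
3 of 10 scheduled.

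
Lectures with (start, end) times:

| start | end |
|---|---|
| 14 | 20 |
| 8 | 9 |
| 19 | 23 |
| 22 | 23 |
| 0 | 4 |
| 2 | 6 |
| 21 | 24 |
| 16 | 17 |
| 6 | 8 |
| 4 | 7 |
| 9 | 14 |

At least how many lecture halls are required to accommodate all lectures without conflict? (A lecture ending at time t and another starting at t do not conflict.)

3

Count concurrent intervals with a sweep; the peak is the room count.
Events (time:±→running): 0:+→1 2:+→2 4:-→1 4:+→2 6:-→1 6:+→2 7:-→1 8:-→0 8:+→1 9:-→0 9:+→1 14:-→0 14:+→1 16:+→2 17:-→1 19:+→2 20:-→1 21:+→2 22:+→3 … peak 3.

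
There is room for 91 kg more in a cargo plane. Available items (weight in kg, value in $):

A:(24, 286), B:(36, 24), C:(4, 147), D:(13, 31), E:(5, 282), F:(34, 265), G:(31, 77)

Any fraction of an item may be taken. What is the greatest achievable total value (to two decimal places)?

Greedy by value/weight ratio, highest first.
Order: E (282/5=56.40) > C (147/4=36.75) > A (286/24=11.92) > F (265/34=7.79) > G (77/31=2.48) > D (31/13=2.38) > B (24/36=0.67)
Fill: take E (5 @ 282) → take C (4 @ 147) → take A (24 @ 286) → take F (34 @ 265) → take 24/31 of G → 59.61; 91/91 used.
Total value = 1039.61

1039.61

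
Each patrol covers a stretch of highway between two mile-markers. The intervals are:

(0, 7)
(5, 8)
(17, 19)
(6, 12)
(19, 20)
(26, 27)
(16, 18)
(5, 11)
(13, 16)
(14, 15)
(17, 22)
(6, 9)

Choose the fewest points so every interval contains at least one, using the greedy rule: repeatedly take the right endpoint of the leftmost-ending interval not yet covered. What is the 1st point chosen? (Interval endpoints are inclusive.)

7

Sorted: [0,7] [5,8] [6,9] [5,11] [6,12] [14,15] [13,16] [16,18] [17,19] [19,20] [17,22] [26,27]
{[0,7],[5,8],[6,9],[5,11],[6,12]} hit by 7; {[14,15],[13,16]} hit by 15; {[16,18],[17,19]} hit by 18; {[19,20],[17,22]} hit by 20; {[26,27]} hit by 27.
Points: 7, 15, 18, 20, 27 (5 total).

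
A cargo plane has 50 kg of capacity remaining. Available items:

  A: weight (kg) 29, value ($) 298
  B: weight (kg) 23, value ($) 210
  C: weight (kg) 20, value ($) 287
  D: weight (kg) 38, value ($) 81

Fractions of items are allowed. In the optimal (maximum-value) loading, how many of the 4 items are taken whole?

2

Order: C (287/20=14.35) > A (298/29=10.28) > B (210/23=9.13) > D (81/38=2.13)
Fill: take C (20 @ 287) → take A (29 @ 298) → take 1/23 of B → 9.13; 50/50 used.
2 item(s) taken whole; one partial (take 1/23 of B).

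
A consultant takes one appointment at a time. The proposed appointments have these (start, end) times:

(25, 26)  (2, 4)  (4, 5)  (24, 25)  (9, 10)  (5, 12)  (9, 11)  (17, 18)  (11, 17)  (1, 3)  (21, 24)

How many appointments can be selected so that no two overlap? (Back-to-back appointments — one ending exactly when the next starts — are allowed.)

Order by finish time; keep every interval that doesn't clash with the previous kept one.
By end time: (1,3), (2,4), (4,5), (9,10), (9,11), (5,12), (11,17), (17,18), (21,24), (24,25), (25,26).
Pick (1,3); next start ≥ 3 → (4,5); next start ≥ 5 → (9,10); next start ≥ 10 → (11,17); next start ≥ 17 → (17,18); next start ≥ 18 → (21,24); next start ≥ 24 → (24,25); next start ≥ 25 → (25,26).
Selected 8 appointments.

8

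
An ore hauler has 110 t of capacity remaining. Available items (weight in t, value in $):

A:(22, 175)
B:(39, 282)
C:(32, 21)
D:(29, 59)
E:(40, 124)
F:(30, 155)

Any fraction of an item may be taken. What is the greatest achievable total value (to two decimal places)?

Sort by value per unit weight and fill in that order.
Order: A (175/22=7.95) > B (282/39=7.23) > F (155/30=5.17) > E (124/40=3.10) > D (59/29=2.03) > C (21/32=0.66)
Fill: take A (22 @ 175) → take B (39 @ 282) → take F (30 @ 155) → take 19/40 of E → 58.90; 110/110 used.
Total value = 670.90

670.90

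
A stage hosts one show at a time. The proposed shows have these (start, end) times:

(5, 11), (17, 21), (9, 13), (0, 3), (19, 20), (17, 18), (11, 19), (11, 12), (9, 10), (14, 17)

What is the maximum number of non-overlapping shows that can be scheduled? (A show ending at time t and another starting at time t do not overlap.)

By end time: (0,3), (9,10), (5,11), (11,12), (9,13), (14,17), (17,18), (11,19), (19,20), (17,21).
Pick (0,3); next start ≥ 3 → (9,10); next start ≥ 10 → (11,12); next start ≥ 12 → (14,17); next start ≥ 17 → (17,18); next start ≥ 18 → (19,20).
Selected 6 shows.

6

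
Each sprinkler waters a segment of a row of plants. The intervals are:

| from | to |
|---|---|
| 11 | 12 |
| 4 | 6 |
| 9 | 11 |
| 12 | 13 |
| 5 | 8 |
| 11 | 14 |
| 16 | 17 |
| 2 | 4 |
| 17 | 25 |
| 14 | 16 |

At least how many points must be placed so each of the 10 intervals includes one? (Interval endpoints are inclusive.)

6

Sort by right endpoint; whenever an interval is uncovered, place a point at its right end.
Sorted: [2,4] [4,6] [5,8] [9,11] [11,12] [12,13] [11,14] [14,16] [16,17] [17,25]
{[2,4],[4,6]} hit by 4; {[5,8]} hit by 8; {[9,11],[11,12]} hit by 11; {[12,13],[11,14]} hit by 13; {[14,16],[16,17]} hit by 16; {[17,25]} hit by 25.
Points: 4, 8, 11, 13, 16, 25 (6 total).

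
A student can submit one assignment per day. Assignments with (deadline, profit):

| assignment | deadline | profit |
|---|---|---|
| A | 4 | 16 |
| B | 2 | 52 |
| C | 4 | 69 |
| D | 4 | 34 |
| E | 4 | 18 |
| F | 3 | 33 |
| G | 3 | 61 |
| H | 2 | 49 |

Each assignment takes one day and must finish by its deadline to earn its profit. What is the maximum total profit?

By profit: C(d4,69), G(d3,61), B(d2,52), H(d2,49), D(d4,34), F(d3,33), E(d4,18), A(d4,16)
C→slot 4; G→slot 3; B→slot 2; H→slot 1; D skipped; F skipped; E skipped; A skipped.
Profit = 49 + 52 + 61 + 69 = 231

231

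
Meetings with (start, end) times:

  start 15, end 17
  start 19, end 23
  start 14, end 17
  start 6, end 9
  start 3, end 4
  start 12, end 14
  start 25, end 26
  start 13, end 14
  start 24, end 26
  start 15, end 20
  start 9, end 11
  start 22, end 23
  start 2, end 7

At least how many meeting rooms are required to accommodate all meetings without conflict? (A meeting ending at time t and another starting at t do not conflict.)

starts: [2, 3, 6, 9, 12, 13, 14, 15, 15, 19, 22, 24, 25]
ends:   [4, 7, 9, 11, 14, 14, 17, 17, 20, 23, 23, 26, 26]
s2→1 s3→2 e4→1 s6→2 e7→1 e9→0 s9→1 e11→0 s12→1 s13→2 e14→1 e14→0 s14→1 s15→2 s15→3  — peak 3.

3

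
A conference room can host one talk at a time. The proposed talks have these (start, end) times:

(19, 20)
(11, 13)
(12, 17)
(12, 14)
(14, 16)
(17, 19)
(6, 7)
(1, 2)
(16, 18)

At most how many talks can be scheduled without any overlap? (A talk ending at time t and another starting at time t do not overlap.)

Sorted by end: (1,2)  (6,7)  (11,13)  (12,14)  (14,16)  (12,17)  (16,18)  (17,19)  (19,20)
take (1,2); take (6,7); take (11,13); take (14,16); take (16,18); take (19,20).
Selected 6 talks.

6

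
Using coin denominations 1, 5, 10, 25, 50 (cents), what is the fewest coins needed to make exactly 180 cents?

Use the largest denomination that fits, subtract, and repeat.
180 − 3×50→30 − 1×25→5 − 1×5→0
Total coins = 3 + 1 + 1 = 5

5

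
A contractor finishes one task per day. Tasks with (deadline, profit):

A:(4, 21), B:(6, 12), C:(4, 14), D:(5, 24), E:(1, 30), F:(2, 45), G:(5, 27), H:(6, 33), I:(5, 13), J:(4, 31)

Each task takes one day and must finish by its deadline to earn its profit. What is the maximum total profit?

Profit order: F=45 H=33 J=31 E=30 G=27 D=24 A=21 C=14 I=13 B=12
Assign: F→slot 2, H→slot 6, J→slot 4, E→slot 1, G→slot 5, D→slot 3, A skipped, C skipped, I skipped, B skipped.
Slots: [1:E] [2:F] [3:D] [4:J] [5:G] [6:H]
Profit = 30 + 45 + 24 + 31 + 27 + 33 = 190

190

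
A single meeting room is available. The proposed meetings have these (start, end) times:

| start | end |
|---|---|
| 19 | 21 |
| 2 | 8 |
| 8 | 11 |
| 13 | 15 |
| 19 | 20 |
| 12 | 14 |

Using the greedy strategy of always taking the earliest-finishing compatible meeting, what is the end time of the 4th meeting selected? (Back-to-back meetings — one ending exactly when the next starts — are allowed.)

20

Sorted by end: (2,8)  (8,11)  (12,14)  (13,15)  (19,20)  (19,21)
take (2,8); take (8,11); take (12,14); skip (13,15); take (19,20); skip (19,21).
Selected: (2,8) (8,11) (12,14) (19,20)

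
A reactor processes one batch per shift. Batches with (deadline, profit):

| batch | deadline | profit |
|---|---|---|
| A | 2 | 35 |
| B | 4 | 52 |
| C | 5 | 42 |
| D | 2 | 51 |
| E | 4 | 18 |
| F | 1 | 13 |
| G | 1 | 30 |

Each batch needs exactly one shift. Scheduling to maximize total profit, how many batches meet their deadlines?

Sort by profit descending; place each in the latest free slot ≤ its deadline.
Profit order: B=52 D=51 C=42 A=35 G=30 E=18 F=13
Assign: B→slot 4, D→slot 2, C→slot 5, A→slot 1, G skipped, E→slot 3, F skipped.
Slots: [1:A] [2:D] [3:E] [4:B] [5:C]
5 of 7 scheduled.

5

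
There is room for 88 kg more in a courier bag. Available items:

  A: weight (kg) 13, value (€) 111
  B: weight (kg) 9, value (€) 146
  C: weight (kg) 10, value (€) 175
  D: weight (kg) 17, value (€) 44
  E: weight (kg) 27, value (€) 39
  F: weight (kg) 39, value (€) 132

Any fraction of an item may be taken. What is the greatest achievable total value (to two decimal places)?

608.00

Order: C (175/10=17.50) > B (146/9=16.22) > A (111/13=8.54) > F (132/39=3.38) > D (44/17=2.59) > E (39/27=1.44)
Fill: take C (10 @ 175) → take B (9 @ 146) → take A (13 @ 111) → take F (39 @ 132) → take D (17 @ 44); 88/88 used.
Total value = 608.00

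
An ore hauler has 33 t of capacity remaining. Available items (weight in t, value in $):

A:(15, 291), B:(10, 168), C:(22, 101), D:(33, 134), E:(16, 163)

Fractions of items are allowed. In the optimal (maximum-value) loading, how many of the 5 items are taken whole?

2

Greedy by value/weight ratio, highest first.
Ratios (sorted): A 19.40, B 16.80, E 10.19, C 4.59, D 4.06
take A (15 @ 291); take B (10 @ 168); take 8/16 of E → 81.50. Capacity used 33/33.
2 item(s) taken whole; one partial (take 8/16 of E).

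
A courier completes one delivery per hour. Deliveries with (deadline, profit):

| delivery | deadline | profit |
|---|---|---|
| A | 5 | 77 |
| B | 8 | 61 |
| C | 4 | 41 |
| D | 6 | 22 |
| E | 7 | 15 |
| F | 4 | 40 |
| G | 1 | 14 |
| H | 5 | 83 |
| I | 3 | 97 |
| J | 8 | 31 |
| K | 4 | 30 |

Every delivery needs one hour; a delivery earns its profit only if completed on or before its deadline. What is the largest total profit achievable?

Sort by profit descending; place each in the latest free slot ≤ its deadline.
Profit order: I=97 H=83 A=77 B=61 C=41 F=40 J=31 K=30 D=22 E=15 G=14
Assign: I→slot 3, H→slot 5, A→slot 4, B→slot 8, C→slot 2, F→slot 1, J→slot 7, K skipped, D→slot 6, E skipped, G skipped.
Slots: [1:F] [2:C] [3:I] [4:A] [5:H] [6:D] [7:J] [8:B]
Profit = 40 + 41 + 97 + 77 + 83 + 22 + 31 + 61 = 452

452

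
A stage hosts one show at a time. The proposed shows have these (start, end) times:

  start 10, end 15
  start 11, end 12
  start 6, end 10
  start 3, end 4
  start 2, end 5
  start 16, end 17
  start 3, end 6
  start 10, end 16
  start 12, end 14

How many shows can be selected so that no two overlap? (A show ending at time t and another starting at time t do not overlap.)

Greedy by earliest finish: after sorting by end time, pick each interval compatible with the last pick.
Sorted by end: (3,4)  (2,5)  (3,6)  (6,10)  (11,12)  (12,14)  (10,15)  (10,16)  (16,17)
take (3,4); take (6,10); take (11,12); take (12,14); skip (10,15); skip (10,16); take (16,17).
Selected 5 shows.

5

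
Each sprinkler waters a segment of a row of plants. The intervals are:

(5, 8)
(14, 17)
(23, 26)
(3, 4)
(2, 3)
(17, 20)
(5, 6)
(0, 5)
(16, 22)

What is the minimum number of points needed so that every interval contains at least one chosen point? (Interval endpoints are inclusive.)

Sorted: [2,3] [3,4] [0,5] [5,6] [5,8] [14,17] [17,20] [16,22] [23,26]
{[2,3],[3,4],[0,5]} hit by 3; {[5,6],[5,8]} hit by 6; {[14,17],[17,20],[16,22]} hit by 17; {[23,26]} hit by 26.
Points: 3, 6, 17, 26 (4 total).

4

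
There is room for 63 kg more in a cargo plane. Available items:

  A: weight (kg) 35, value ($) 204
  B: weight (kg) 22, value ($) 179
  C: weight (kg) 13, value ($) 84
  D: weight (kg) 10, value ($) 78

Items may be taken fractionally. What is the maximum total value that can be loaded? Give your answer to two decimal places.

Sort by value per unit weight and fill in that order.
Ratios (sorted): B 8.14, D 7.80, C 6.46, A 5.83
take B (22 @ 179); take D (10 @ 78); take C (13 @ 84); take 18/35 of A → 104.91. Capacity used 63/63.
Total value = 445.91

445.91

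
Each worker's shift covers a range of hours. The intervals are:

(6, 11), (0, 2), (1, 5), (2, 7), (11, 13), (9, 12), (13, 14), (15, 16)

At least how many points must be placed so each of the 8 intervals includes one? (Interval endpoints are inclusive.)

4

Process intervals by earliest right end; each time one isn't hit yet, stab at its right endpoint.
Sorted: [0,2] [1,5] [2,7] [6,11] [9,12] [11,13] [13,14] [15,16]
{[0,2],[1,5],[2,7]} hit by 2; {[6,11],[9,12],[11,13]} hit by 11; {[13,14]} hit by 14; {[15,16]} hit by 16.
Points: 2, 11, 14, 16 (4 total).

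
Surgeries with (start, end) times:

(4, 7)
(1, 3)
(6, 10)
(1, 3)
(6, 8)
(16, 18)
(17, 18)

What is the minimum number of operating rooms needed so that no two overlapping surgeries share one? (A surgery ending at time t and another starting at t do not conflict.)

3

Count concurrent intervals with a sweep; the peak is the room count.
starts: [1, 1, 4, 6, 6, 16, 17]
ends:   [3, 3, 7, 8, 10, 18, 18]
s1→1 s1→2 e3→1 e3→0 s4→1 s6→2 s6→3  — peak 3.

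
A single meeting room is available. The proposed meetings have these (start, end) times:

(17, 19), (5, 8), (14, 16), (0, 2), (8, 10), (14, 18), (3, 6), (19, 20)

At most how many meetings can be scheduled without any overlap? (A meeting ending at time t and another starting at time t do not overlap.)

Greedy by earliest finish: after sorting by end time, pick each interval compatible with the last pick.
By end time: (0,2), (3,6), (5,8), (8,10), (14,16), (14,18), (17,19), (19,20).
Pick (0,2); next start ≥ 2 → (3,6); next start ≥ 6 → (8,10); next start ≥ 10 → (14,16); next start ≥ 16 → (17,19); next start ≥ 19 → (19,20).
Selected 6 meetings.

6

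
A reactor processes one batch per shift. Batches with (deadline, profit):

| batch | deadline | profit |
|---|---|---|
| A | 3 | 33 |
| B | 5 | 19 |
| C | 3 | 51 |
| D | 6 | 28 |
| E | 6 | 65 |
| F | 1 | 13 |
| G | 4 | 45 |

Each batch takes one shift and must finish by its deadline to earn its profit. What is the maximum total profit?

Take jobs in profit order; each goes to the latest open slot no later than its deadline.
By profit: E(d6,65), C(d3,51), G(d4,45), A(d3,33), D(d6,28), B(d5,19), F(d1,13)
E→slot 6; C→slot 3; G→slot 4; A→slot 2; D→slot 5; B→slot 1; F skipped.
Profit = 19 + 33 + 51 + 45 + 28 + 65 = 241

241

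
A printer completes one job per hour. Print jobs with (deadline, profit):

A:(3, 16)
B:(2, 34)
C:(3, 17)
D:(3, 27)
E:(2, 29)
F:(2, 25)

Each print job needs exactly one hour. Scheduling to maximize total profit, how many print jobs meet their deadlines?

By profit: B(d2,34), E(d2,29), D(d3,27), F(d2,25), C(d3,17), A(d3,16)
B→slot 2; E→slot 1; D→slot 3; F skipped; C skipped; A skipped.
3 of 6 scheduled.

3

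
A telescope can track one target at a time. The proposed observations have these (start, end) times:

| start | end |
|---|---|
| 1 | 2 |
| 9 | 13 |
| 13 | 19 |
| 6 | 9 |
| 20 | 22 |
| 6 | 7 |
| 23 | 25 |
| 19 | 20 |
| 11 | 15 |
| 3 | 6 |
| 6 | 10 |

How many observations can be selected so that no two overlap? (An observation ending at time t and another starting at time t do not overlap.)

8

Greedy by earliest finish: after sorting by end time, pick each interval compatible with the last pick.
By end time: (1,2), (3,6), (6,7), (6,9), (6,10), (9,13), (11,15), (13,19), (19,20), (20,22), (23,25).
Pick (1,2); next start ≥ 2 → (3,6); next start ≥ 6 → (6,7); next start ≥ 7 → (9,13); next start ≥ 13 → (13,19); next start ≥ 19 → (19,20); next start ≥ 20 → (20,22); next start ≥ 22 → (23,25).
Selected 8 observations.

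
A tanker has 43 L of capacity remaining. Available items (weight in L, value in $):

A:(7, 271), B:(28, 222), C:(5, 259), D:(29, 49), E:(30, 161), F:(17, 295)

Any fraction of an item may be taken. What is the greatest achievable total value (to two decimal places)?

Greedy by value/weight ratio, highest first.
Order: C (259/5=51.80) > A (271/7=38.71) > F (295/17=17.35) > B (222/28=7.93) > E (161/30=5.37) > D (49/29=1.69)
Fill: take C (5 @ 259) → take A (7 @ 271) → take F (17 @ 295) → take 14/28 of B → 111.00; 43/43 used.
Total value = 936.00

936.00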